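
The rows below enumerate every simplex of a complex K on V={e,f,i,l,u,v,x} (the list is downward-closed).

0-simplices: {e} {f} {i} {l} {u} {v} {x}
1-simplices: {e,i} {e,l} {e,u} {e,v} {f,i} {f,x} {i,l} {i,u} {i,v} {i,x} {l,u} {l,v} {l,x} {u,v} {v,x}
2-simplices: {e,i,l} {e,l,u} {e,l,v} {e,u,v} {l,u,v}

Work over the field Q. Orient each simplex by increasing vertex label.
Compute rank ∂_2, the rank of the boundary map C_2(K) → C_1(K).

rank∂_2=4

n_0=7 n_1=15 n_2=5  [Q]
∂1: piv[ei,el,eu,ev,fi,fx] rk=6  ker:il,iu,iv,ix,lu,lv,lx,uv,vx
∂2: piv[eil,elu,elv,euv] rk=4  ker:luv
rk∂_2=4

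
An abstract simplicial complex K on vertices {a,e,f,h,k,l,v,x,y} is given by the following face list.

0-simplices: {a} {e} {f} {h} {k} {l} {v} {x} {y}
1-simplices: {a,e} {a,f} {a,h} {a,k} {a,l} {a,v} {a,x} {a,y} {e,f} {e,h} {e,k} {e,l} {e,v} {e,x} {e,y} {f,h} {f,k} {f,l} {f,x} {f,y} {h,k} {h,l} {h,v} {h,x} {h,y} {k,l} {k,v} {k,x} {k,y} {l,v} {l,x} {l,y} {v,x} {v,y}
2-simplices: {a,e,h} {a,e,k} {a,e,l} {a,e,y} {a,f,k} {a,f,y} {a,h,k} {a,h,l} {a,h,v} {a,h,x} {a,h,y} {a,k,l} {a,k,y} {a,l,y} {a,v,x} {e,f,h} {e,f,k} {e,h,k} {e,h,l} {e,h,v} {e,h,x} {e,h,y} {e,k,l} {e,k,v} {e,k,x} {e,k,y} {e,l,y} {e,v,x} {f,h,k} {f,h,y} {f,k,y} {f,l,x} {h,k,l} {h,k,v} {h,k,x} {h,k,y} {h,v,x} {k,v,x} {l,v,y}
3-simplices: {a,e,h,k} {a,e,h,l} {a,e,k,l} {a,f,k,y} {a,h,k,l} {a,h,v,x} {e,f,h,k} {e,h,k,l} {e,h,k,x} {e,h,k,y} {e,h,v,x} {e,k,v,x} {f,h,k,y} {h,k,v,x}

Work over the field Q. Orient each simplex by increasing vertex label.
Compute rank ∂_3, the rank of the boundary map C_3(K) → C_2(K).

n_0=9 n_1=34 n_2=39 n_3=14  [Q]
∂1: piv[ae,af,ah,ak,al,av,ax,ay] rk=8  ker:ef,eh,ek,el,ev,ex,ey,fh,fk,fl,fx,fy,hk,hl,hv,hx,hy,kl,kv,kx,ky,lv,lx,ly,vx,vy
∂2: piv[aeh,aek,ael,aey,afk,afy,ahk,ahl,ahv,ahx,ahy,akl,aky,aly,avx,efh,efk,ehv,ehx,ekv,ekx,flx,lvy] rk=23  ker:ehk,ehl,ehy,ekl,eky,ely,evx,fhk,fhy,fky,hkl,hkv,hkx,hky,hvx,kvx
∂3: piv[aehk,aehl,aekl,afky,ahkl,ahvx,efhk,ehkx,ehky,ehvx,ekvx,fhky,hkvx] rk=13  ker:ehkl
rk∂_3=13

rank∂_3=13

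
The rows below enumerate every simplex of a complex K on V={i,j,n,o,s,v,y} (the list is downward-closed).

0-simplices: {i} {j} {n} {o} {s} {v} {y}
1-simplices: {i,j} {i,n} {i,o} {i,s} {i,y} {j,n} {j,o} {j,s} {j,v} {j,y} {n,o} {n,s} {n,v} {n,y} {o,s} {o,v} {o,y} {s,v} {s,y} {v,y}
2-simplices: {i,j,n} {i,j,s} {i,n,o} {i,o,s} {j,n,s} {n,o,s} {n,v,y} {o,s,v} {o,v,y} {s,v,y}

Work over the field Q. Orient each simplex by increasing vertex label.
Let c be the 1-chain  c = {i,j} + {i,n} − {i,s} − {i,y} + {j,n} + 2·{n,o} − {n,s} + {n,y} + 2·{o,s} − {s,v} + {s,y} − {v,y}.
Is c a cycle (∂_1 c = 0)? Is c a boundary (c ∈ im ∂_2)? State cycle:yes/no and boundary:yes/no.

cycle:yes boundary:no

n_0=7 n_1=20 n_2=10  [Q]
∂1: piv[ij,in,io,is,iy,jv] rk=6  ker:jn,jo,js,jy,no,ns,nv,ny,os,ov,oy,sv,sy,vy
∂2: piv[ijn,ijs,ino,ios,jns,nvy,osv,ovy,svy] rk=9  ker:nos
∂1c = 0
c vs im∂2: residual ≠ 0 ⇒ not boundary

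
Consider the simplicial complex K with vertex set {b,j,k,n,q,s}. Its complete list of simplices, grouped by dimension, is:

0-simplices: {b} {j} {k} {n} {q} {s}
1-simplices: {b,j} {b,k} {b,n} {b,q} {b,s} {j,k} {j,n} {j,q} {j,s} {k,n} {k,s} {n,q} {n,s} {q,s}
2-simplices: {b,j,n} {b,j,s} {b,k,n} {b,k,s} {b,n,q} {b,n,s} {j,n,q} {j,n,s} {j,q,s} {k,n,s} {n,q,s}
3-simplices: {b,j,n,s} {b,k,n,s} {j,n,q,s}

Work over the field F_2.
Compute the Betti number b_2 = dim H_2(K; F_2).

n_0=6 n_1=14 n_2=11 n_3=3  [Z2]
∂1: piv[bj,bk,bn,bq,bs] rk=5  ker:jk,jn,jq,js,kn,ks,nq,ns,qs
∂2: piv[bjn,bjs,bkn,bks,bnq,bns,jnq,jqs] rk=8  ker:jns,kns,nqs
∂3: piv[bjns,bkns,jnqs] rk=3
b_2=(11−8)−3=0

b_2=0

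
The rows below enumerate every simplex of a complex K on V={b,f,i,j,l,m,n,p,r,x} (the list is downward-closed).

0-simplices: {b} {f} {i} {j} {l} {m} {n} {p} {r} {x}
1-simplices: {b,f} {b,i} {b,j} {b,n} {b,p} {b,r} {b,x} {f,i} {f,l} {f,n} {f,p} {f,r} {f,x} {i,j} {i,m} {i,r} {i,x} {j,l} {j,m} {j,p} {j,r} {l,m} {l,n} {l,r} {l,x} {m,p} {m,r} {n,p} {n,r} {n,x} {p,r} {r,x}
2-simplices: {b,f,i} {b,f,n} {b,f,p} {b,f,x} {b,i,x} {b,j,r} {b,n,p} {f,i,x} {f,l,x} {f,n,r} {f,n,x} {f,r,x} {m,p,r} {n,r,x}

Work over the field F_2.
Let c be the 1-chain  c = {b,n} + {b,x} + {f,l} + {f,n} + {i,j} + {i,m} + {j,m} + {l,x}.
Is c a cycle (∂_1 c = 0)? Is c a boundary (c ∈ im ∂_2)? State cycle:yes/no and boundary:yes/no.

n_0=10 n_1=32 n_2=14  [Z2]
∂1: piv[bf,bi,bj,bn,bp,br,bx,fl,im] rk=9  ker:fi,fn,fp,fr,fx,ij,ir,ix,jl,jm,jp,jr,lm,ln,lr,lx,mp,mr,np,nr,nx,pr,rx
∂2: piv[bfi,bfn,bfp,bfx,bix,bjr,bnp,flx,fnr,fnx,frx,mpr] rk=12  ker:fix,nrx
∂1c = 0
c vs im∂2: residual ≠ 0 ⇒ not boundary

cycle:yes boundary:no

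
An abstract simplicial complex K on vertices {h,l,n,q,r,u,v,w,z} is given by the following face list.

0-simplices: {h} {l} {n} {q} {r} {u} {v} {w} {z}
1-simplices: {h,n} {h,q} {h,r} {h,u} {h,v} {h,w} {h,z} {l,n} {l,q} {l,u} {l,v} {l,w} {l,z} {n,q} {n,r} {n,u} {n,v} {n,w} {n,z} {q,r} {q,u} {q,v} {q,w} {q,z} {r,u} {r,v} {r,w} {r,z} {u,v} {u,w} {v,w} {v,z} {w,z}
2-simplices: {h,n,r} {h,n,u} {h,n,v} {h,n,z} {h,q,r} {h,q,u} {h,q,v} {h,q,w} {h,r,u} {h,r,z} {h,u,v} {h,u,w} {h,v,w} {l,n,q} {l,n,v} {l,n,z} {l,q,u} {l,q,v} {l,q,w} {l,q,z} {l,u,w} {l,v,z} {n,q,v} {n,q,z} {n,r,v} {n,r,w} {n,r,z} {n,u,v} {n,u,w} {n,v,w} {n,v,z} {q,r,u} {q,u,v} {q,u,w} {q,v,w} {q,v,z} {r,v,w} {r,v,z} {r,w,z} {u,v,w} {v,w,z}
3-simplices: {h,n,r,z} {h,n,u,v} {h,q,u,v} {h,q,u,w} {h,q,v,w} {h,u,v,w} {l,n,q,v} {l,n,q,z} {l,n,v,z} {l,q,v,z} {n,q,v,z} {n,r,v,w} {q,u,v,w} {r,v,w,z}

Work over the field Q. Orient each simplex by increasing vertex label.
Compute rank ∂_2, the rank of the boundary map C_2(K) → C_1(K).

rank∂_2=25

n_0=9 n_1=33 n_2=41 n_3=14  [Q]
∂1: piv[hn,hq,hr,hu,hv,hw,hz,ln] rk=8  ker:lq,lu,lv,lw,lz,nq,nr,nu,nv,nw,nz,qr,qu,qv,qw,qz,ru,rv,rw,rz,uv,uw,vw,vz,wz
∂2: piv[hnr,hnu,hnv,hnz,hqr,hqu,hqv,hqw,hru,hrz,huv,huw,hvw,lnq,lnv,lnz,lqu,lqv,lqw,lqz,lvz,nrv,nrw,nuw,rwz] rk=25  ker:luw,nqv,nqz,nrz,nuv,nvw,nvz,qru,quv,quw,qvw,qvz,rvw,rvz,uvw,vwz
∂3: piv[hnrz,hnuv,hquv,hquw,hqvw,huvw,lnqv,lnqz,lnvz,lqvz,nrvw,rvwz] rk=12  ker:nqvz,quvw
rk∂_2=25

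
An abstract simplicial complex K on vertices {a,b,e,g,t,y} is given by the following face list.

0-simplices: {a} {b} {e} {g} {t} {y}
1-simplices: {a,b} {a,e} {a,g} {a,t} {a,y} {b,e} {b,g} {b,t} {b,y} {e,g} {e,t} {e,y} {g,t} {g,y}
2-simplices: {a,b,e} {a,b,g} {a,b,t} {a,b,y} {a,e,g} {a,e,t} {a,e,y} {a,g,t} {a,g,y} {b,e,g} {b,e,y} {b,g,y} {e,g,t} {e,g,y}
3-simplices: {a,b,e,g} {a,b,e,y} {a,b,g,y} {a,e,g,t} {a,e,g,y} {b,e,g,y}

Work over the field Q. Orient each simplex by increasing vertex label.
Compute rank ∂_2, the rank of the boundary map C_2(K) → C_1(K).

n_0=6 n_1=14 n_2=14 n_3=6  [Q]
∂1: piv[ab,ae,ag,at,ay] rk=5  ker:be,bg,bt,by,eg,et,ey,gt,gy
∂2: piv[abe,abg,abt,aby,aeg,aet,aey,agt,agy] rk=9  ker:beg,bey,bgy,egt,egy
∂3: piv[abeg,abey,abgy,aegt,aegy] rk=5  ker:begy
rk∂_2=9

rank∂_2=9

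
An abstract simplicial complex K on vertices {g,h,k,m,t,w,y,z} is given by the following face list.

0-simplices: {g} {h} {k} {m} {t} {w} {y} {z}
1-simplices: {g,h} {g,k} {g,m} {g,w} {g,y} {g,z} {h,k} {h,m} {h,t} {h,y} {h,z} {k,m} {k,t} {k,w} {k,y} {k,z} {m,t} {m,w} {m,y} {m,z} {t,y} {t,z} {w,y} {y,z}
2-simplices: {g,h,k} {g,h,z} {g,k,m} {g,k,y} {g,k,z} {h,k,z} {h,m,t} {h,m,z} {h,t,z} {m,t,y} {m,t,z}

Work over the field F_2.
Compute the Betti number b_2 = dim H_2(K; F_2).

n_0=8 n_1=24 n_2=11  [Z2]
∂1: piv[gh,gk,gm,gw,gy,gz,ht] rk=7  ker:hk,hm,hy,hz,km,kt,kw,ky,kz,mt,mw,my,mz,ty,tz,wy,yz
∂2: piv[ghk,ghz,gkm,gky,gkz,hmt,hmz,htz,mty] rk=9  ker:hkz,mtz
b_2=(11−9)−0=2

b_2=2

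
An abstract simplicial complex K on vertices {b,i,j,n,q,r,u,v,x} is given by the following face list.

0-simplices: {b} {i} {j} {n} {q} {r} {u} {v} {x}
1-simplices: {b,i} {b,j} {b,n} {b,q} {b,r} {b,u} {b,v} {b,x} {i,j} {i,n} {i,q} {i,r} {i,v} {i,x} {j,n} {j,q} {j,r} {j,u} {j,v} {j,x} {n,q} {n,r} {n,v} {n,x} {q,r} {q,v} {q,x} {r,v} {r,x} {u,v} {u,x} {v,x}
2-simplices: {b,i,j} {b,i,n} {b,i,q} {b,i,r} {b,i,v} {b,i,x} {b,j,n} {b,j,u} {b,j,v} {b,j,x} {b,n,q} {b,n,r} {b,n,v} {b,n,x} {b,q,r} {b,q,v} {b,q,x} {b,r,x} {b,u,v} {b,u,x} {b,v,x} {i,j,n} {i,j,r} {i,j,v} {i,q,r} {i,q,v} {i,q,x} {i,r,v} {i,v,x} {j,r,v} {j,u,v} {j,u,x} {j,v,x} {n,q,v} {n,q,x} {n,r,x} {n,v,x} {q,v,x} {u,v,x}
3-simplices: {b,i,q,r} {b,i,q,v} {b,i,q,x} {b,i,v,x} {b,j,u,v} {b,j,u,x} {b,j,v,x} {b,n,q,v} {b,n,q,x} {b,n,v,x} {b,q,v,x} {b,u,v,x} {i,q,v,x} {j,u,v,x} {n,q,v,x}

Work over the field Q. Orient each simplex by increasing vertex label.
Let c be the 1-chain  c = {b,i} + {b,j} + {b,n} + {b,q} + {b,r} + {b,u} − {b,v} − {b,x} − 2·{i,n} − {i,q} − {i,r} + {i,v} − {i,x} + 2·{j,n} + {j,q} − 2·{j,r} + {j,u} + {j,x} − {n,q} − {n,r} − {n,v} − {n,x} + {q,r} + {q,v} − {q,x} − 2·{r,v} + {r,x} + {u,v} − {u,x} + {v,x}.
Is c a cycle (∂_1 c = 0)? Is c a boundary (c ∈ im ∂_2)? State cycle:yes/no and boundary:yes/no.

cycle:no boundary:no

n_0=9 n_1=32 n_2=39 n_3=15  [Q]
∂1: piv[bi,bj,bn,bq,br,bu,bv,bx] rk=8  ker:ij,in,iq,ir,iv,ix,jn,jq,jr,ju,jv,jx,nq,nr,nv,nx,qr,qv,qx,rv,rx,uv,ux,vx
∂2: piv[bij,bin,biq,bir,biv,bix,bjn,bju,bjv,bjx,bnq,bnr,bnv,bnx,bqr,bqv,bqx,brx,buv,bux,bvx,ijr,irv] rk=23  ker:ijn,ijv,iqr,iqv,iqx,ivx,jrv,juv,jux,jvx,nqv,nqx,nrx,nvx,qvx,uvx
∂3: piv[biqr,biqv,biqx,bivx,bjuv,bjux,bjvx,bnqv,bnqx,bnvx,bqvx,buvx] rk=12  ker:iqvx,juvx,nqvx
∂1c = −4·{b} + 5·{i} − 2·{j} + 5·{n} − {q} − {r} + 2·{u} − 2·{v} − 2·{x}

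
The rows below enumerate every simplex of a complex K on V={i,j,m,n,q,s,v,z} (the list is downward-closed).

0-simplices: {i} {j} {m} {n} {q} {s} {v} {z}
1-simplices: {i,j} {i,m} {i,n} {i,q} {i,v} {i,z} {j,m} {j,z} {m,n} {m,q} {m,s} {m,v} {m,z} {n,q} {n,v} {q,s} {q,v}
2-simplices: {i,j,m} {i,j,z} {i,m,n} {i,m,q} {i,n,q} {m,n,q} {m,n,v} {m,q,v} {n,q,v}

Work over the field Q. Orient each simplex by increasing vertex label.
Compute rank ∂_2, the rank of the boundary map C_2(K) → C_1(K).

n_0=8 n_1=17 n_2=9  [Q]
∂1: piv[ij,im,in,iq,iv,iz,ms] rk=7  ker:jm,jz,mn,mq,mv,mz,nq,nv,qs,qv
∂2: piv[ijm,ijz,imn,imq,inq,mnv,mqv] rk=7  ker:mnq,nqv
rk∂_2=7

rank∂_2=7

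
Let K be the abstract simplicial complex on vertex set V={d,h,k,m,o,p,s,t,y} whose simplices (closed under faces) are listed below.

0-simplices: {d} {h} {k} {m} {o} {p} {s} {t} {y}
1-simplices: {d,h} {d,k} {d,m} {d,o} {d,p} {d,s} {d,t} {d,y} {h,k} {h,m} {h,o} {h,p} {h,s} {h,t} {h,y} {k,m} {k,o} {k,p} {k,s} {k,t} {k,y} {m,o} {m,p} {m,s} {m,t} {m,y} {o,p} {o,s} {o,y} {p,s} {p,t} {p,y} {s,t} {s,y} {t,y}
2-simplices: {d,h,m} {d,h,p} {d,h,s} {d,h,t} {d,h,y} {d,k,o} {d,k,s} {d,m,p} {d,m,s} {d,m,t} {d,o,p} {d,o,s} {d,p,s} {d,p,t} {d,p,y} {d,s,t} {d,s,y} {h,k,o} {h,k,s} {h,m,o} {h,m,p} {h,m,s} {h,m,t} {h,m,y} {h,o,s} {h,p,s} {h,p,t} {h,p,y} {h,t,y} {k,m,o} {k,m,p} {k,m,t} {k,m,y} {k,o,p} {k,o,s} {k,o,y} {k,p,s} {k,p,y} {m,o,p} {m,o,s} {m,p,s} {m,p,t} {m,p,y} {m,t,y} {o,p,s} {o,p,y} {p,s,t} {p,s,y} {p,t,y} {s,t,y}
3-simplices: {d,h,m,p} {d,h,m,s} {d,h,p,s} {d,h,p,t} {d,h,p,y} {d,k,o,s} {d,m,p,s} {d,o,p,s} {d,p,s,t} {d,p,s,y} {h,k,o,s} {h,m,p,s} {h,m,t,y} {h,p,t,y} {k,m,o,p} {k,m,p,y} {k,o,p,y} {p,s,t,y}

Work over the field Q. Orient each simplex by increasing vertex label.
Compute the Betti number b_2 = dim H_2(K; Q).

b_2=6

n_0=9 n_1=35 n_2=50 n_3=18  [Q]
∂1: piv[dh,dk,dm,do,dp,ds,dt,dy] rk=8  ker:hk,hm,ho,hp,hs,ht,hy,km,ko,kp,ks,kt,ky,mo,mp,ms,mt,my,op,os,oy,ps,pt,py,st,sy,ty
∂2: piv[dhm,dhp,dhs,dht,dhy,dko,dks,dmp,dms,dmt,dop,dos,dps,dpt,dpy,dst,dsy,hko,hks,hmo,hmy,hty,kmo,kmp,kmt,kmy,koy] rk=27  ker:hmp,hms,hmt,hos,hps,hpt,hpy,kop,kos,kps,kpy,mop,mos,mps,mpt,mpy,mty,ops,opy,pst,psy,pty,sty
∂3: piv[dhmp,dhms,dhps,dhpt,dhpy,dkos,dmps,dops,dpst,dpsy,hkos,hmty,hpty,kmop,kmpy,kopy,psty] rk=17  ker:hmps
b_2=(50−27)−17=6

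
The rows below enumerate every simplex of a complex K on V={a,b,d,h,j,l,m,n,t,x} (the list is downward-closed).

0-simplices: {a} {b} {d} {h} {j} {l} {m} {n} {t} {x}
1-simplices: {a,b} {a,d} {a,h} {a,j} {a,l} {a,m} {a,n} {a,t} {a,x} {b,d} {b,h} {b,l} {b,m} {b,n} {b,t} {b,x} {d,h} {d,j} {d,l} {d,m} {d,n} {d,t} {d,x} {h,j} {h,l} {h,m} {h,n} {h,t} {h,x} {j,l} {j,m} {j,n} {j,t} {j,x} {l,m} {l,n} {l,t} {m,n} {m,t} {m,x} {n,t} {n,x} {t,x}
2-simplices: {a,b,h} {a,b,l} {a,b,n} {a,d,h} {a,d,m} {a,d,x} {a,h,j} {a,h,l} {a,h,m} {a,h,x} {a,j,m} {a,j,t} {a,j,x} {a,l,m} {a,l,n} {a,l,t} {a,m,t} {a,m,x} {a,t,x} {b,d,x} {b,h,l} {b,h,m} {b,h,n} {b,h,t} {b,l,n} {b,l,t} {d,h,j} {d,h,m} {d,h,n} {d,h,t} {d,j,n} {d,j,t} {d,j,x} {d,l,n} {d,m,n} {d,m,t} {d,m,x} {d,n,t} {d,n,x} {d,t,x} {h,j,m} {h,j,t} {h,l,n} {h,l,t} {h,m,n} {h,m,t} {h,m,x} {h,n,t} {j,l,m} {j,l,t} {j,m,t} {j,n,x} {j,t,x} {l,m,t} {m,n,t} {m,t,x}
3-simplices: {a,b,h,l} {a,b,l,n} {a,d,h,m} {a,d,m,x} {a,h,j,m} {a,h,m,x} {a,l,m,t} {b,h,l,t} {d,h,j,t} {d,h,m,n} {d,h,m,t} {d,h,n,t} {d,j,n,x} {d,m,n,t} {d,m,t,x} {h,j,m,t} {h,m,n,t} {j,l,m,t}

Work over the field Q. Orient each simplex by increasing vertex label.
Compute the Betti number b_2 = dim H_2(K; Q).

b_2=6

n_0=10 n_1=43 n_2=56 n_3=18  [Q]
∂1: piv[ab,ad,ah,aj,al,am,an,at,ax] rk=9  ker:bd,bh,bl,bm,bn,bt,bx,dh,dj,dl,dm,dn,dt,dx,hj,hl,hm,hn,ht,hx,jl,jm,jn,jt,jx,lm,ln,lt,mn,mt,mx,nt,nx,tx
∂2: piv[abh,abl,abn,adh,adm,adx,ahj,ahl,ahm,ahx,ajm,ajt,ajx,alm,aln,alt,amt,amx,atx,bdx,bhm,bhn,bht,blt,dhj,dhn,dht,djn,dln,dmn,dnt,dnx,jlm] rk=33  ker:bhl,bln,dhm,djt,djx,dmt,dmx,dtx,hjm,hjt,hln,hlt,hmn,hmt,hmx,hnt,jlt,jmt,jnx,jtx,lmt,mnt,mtx
∂3: piv[abhl,abln,adhm,admx,ahjm,ahmx,almt,bhlt,dhjt,dhmn,dhmt,dhnt,djnx,dmnt,dmtx,hjmt,jlmt] rk=17  ker:hmnt
b_2=(56−33)−17=6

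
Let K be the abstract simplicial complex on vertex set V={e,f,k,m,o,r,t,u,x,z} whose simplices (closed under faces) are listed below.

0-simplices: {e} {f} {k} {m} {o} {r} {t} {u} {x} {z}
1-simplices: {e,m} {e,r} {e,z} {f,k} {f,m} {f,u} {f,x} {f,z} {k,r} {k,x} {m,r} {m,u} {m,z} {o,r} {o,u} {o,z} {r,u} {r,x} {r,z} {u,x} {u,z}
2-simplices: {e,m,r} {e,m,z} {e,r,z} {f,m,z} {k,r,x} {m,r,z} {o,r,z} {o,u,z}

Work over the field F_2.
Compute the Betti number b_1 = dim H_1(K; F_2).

b_1=6

n_0=10 n_1=21 n_2=8  [Z2]
∂1: piv[em,er,ez,fk,fm,fu,fx,or] rk=8  ker:fz,kr,kx,mr,mu,mz,ou,oz,ru,rx,rz,ux,uz
∂2: piv[emr,emz,erz,fmz,krx,orz,ouz] rk=7  ker:mrz
b_1=(21−8)−7=6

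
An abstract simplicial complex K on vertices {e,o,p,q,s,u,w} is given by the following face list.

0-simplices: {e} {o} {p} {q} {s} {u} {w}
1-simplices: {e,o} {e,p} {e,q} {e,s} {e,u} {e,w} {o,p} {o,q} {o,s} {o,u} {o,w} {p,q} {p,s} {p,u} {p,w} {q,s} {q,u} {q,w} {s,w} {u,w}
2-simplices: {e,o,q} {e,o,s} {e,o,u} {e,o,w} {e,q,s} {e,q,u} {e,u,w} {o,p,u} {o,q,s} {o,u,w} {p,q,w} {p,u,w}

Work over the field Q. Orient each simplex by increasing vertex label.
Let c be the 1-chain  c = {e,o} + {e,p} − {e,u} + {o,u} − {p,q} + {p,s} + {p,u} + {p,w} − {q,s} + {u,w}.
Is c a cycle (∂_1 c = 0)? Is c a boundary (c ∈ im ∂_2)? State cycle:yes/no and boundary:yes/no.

n_0=7 n_1=20 n_2=12  [Q]
∂1: piv[eo,ep,eq,es,eu,ew] rk=6  ker:op,oq,os,ou,ow,pq,ps,pu,pw,qs,qu,qw,sw,uw
∂2: piv[eoq,eos,eou,eow,eqs,equ,euw,opu,pqw,puw] rk=10  ker:oqs,ouw
∂1c = −{e} − {p} + 2·{w}

cycle:no boundary:no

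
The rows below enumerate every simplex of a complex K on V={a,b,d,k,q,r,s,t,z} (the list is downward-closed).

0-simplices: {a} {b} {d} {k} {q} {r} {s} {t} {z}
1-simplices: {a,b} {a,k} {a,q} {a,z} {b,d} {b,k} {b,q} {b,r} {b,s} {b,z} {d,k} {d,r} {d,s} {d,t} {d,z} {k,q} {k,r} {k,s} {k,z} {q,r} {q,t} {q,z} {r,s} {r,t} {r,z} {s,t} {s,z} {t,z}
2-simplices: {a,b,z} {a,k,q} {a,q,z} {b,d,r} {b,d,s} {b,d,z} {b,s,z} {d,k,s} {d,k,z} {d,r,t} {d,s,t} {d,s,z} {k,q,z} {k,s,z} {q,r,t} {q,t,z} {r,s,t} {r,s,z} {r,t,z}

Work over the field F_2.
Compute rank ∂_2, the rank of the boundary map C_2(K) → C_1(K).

rank∂_2=17

n_0=9 n_1=28 n_2=19  [Z2]
∂1: piv[ab,ak,aq,az,bd,br,bs,dt] rk=8  ker:bk,bq,bz,dk,dr,ds,dz,kq,kr,ks,kz,qr,qt,qz,rs,rt,rz,st,sz,tz
∂2: piv[abz,akq,aqz,bdr,bds,bdz,bsz,dks,dkz,drt,dst,kqz,qrt,qtz,rst,rsz,rtz] rk=17  ker:dsz,ksz
rk∂_2=17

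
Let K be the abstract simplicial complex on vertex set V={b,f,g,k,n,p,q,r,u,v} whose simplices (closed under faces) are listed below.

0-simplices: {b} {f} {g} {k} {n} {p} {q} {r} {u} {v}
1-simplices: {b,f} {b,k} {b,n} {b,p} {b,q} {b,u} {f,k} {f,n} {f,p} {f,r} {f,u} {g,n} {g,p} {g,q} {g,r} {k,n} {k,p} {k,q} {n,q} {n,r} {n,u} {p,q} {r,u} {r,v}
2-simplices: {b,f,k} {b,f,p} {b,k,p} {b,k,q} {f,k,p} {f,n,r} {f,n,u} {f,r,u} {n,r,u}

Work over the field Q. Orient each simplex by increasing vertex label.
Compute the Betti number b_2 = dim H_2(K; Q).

b_2=2

n_0=10 n_1=24 n_2=9  [Q]
∂1: piv[bf,bk,bn,bp,bq,bu,fr,gn,rv] rk=9  ker:fk,fn,fp,fu,gp,gq,gr,kn,kp,kq,nq,nr,nu,pq,ru
∂2: piv[bfk,bfp,bkp,bkq,fnr,fnu,fru] rk=7  ker:fkp,nru
b_2=(9−7)−0=2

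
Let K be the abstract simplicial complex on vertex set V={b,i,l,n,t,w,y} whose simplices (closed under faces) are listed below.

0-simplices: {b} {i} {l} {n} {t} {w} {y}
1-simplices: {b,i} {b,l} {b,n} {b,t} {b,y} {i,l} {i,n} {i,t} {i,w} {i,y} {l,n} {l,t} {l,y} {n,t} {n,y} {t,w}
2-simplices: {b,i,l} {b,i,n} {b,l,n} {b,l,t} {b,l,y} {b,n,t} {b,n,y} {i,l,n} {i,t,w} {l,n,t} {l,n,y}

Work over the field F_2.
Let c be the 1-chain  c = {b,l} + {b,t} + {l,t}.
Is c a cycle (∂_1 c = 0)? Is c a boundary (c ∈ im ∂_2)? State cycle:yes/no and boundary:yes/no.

cycle:yes boundary:yes

n_0=7 n_1=16 n_2=11  [Z2]
∂1: piv[bi,bl,bn,bt,by,iw] rk=6  ker:il,in,it,iy,ln,lt,ly,nt,ny,tw
∂2: piv[bil,bin,bln,blt,bly,bnt,bny,itw] rk=8  ker:iln,lnt,lny
∂1c = 0
c vs im∂2: reduces to 0 ⇒ boundary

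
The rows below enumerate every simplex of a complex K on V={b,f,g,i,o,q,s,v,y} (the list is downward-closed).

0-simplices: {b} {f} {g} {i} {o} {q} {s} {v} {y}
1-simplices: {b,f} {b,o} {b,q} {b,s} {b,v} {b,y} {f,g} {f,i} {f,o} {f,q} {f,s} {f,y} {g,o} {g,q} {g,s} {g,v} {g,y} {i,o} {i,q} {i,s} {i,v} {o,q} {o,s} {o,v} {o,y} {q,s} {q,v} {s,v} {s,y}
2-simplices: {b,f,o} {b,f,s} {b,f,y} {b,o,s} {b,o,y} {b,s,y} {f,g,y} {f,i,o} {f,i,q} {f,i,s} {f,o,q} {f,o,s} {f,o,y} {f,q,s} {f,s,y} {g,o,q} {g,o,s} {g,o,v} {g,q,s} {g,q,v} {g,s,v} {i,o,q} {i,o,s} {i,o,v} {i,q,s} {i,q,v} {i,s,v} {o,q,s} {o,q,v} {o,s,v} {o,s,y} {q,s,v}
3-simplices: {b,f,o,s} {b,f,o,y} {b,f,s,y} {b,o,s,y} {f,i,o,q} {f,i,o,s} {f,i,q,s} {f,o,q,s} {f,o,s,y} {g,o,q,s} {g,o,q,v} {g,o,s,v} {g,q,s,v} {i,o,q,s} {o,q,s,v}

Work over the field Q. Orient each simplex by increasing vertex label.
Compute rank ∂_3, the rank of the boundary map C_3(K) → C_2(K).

n_0=9 n_1=29 n_2=32 n_3=15  [Q]
∂1: piv[bf,bo,bq,bs,bv,by,fg,fi] rk=8  ker:fo,fq,fs,fy,go,gq,gs,gv,gy,io,iq,is,iv,oq,os,ov,oy,qs,qv,sv,sy
∂2: piv[bfo,bfs,bfy,bos,boy,bsy,fgy,fio,fiq,fis,foq,fqs,goq,gos,gov,gqv,gsv,iov] rk=18  ker:fos,foy,fsy,gqs,ioq,ios,iqs,iqv,isv,oqs,oqv,osv,osy,qsv
∂3: piv[bfos,bfoy,bfsy,bosy,fioq,fios,fiqs,foqs,goqs,goqv,gosv,gqsv] rk=12  ker:fosy,ioqs,oqsv
rk∂_3=12

rank∂_3=12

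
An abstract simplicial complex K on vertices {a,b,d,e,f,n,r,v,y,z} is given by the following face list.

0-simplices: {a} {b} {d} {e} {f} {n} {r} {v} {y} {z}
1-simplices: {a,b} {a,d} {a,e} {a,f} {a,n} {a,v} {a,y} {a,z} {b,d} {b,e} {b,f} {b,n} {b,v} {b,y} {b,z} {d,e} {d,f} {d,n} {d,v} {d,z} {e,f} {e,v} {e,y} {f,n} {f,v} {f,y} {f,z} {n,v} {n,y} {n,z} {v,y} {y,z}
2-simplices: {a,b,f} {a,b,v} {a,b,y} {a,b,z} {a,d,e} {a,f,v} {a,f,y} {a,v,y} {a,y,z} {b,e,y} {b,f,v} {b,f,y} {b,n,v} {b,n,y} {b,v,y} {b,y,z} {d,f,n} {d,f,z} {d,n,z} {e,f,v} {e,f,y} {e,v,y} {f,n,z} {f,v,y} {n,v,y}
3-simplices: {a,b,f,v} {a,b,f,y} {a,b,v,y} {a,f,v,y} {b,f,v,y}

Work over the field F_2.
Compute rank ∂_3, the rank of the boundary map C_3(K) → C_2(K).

n_0=10 n_1=32 n_2=25 n_3=5  [Z2]
∂1: piv[ab,ad,ae,af,an,av,ay,az] rk=8  ker:bd,be,bf,bn,bv,by,bz,de,df,dn,dv,dz,ef,ev,ey,fn,fv,fy,fz,nv,ny,nz,vy,yz
∂2: piv[abf,abv,aby,abz,ade,afv,afy,avy,ayz,bey,bnv,bny,dfn,dfz,dnz,efv,efy] rk=17  ker:bfv,bfy,bvy,byz,evy,fnz,fvy,nvy
∂3: piv[abfv,abfy,abvy,afvy] rk=4  ker:bfvy
rk∂_3=4

rank∂_3=4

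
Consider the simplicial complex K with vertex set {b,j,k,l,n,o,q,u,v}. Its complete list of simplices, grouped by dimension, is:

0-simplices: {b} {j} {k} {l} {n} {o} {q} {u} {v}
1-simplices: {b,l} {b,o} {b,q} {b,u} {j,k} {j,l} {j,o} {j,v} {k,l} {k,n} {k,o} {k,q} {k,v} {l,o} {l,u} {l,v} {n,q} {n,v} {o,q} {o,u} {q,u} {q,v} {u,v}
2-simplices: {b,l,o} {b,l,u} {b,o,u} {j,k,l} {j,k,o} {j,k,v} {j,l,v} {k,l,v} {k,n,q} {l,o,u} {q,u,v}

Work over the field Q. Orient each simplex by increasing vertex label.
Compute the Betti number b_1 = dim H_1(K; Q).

b_1=6

n_0=9 n_1=23 n_2=11  [Q]
∂1: piv[bl,bo,bq,bu,jk,jl,jv,kn] rk=8  ker:jo,kl,ko,kq,kv,lo,lu,lv,nq,nv,oq,ou,qu,qv,uv
∂2: piv[blo,blu,bou,jkl,jko,jkv,jlv,knq,quv] rk=9  ker:klv,lou
b_1=(23−8)−9=6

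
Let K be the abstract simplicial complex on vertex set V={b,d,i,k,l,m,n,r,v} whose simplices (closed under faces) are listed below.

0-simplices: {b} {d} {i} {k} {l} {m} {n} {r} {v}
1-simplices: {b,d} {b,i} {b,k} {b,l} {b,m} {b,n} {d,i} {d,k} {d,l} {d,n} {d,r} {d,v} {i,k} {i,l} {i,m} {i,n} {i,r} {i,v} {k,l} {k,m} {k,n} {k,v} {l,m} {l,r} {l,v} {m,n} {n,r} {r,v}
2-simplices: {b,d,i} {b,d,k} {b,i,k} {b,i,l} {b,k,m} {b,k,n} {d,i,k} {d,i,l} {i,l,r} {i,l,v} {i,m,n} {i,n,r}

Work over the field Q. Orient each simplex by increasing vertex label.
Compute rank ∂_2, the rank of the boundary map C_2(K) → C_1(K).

rank∂_2=11

n_0=9 n_1=28 n_2=12  [Q]
∂1: piv[bd,bi,bk,bl,bm,bn,dr,dv] rk=8  ker:di,dk,dl,dn,ik,il,im,in,ir,iv,kl,km,kn,kv,lm,lr,lv,mn,nr,rv
∂2: piv[bdi,bdk,bik,bil,bkm,bkn,dil,ilr,ilv,imn,inr] rk=11  ker:dik
rk∂_2=11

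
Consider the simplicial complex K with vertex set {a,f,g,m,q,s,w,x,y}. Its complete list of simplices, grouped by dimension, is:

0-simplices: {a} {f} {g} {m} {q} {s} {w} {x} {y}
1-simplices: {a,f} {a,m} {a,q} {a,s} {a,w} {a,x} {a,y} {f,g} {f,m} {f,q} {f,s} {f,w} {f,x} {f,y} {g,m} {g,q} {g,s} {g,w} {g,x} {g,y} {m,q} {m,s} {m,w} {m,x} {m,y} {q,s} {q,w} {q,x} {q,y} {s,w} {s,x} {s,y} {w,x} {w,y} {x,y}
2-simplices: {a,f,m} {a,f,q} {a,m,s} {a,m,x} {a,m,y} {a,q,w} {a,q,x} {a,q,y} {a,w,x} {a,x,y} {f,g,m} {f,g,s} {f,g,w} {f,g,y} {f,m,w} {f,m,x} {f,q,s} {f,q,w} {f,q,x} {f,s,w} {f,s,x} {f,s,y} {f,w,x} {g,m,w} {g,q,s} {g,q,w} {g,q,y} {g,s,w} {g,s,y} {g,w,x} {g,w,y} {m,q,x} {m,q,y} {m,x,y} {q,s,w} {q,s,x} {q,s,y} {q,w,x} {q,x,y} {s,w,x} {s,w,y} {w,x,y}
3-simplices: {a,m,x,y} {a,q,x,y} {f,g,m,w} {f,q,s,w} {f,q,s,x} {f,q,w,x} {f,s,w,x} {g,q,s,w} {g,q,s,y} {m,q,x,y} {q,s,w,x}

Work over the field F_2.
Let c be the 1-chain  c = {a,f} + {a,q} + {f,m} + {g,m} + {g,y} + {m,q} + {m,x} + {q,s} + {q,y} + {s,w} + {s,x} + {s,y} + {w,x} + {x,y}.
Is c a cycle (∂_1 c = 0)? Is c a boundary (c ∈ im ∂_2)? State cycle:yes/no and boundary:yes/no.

cycle:yes boundary:yes

n_0=9 n_1=35 n_2=42 n_3=11  [Z2]
∂1: piv[af,am,aq,as,aw,ax,ay,fg] rk=8  ker:fm,fq,fs,fw,fx,fy,gm,gq,gs,gw,gx,gy,mq,ms,mw,mx,my,qs,qw,qx,qy,sw,sx,sy,wx,wy,xy
∂2: piv[afm,afq,ams,amx,amy,aqw,aqx,aqy,awx,axy,fgm,fgs,fgw,fgy,fmw,fmx,fqs,fqw,fsw,fsx,fsy,gqs,gqy,gwx,gwy,mqx] rk=26  ker:fqx,fwx,gmw,gqw,gsw,gsy,mqy,mxy,qsw,qsx,qsy,qwx,qxy,swx,swy,wxy
∂3: piv[amxy,aqxy,fgmw,fqsw,fqsx,fqwx,fswx,gqsw,gqsy,mqxy] rk=10  ker:qswx
∂1c = 0
c vs im∂2: reduces to 0 ⇒ boundary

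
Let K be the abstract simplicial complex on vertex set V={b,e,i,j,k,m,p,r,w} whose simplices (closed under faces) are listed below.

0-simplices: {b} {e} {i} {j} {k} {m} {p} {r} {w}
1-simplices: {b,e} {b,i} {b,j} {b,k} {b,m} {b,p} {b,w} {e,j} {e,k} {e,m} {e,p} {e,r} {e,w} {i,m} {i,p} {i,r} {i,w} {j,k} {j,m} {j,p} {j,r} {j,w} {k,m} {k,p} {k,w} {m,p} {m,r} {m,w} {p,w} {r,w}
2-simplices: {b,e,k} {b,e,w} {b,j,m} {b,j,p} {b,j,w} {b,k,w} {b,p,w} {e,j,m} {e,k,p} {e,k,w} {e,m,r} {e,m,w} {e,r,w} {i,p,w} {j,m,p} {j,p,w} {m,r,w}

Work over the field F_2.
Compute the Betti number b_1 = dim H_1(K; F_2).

b_1=8

n_0=9 n_1=30 n_2=17  [Z2]
∂1: piv[be,bi,bj,bk,bm,bp,bw,er] rk=8  ker:ej,ek,em,ep,ew,im,ip,ir,iw,jk,jm,jp,jr,jw,km,kp,kw,mp,mr,mw,pw,rw
∂2: piv[bek,bew,bjm,bjp,bjw,bkw,bpw,ejm,ekp,emr,emw,erw,ipw,jmp] rk=14  ker:ekw,jpw,mrw
b_1=(30−8)−14=8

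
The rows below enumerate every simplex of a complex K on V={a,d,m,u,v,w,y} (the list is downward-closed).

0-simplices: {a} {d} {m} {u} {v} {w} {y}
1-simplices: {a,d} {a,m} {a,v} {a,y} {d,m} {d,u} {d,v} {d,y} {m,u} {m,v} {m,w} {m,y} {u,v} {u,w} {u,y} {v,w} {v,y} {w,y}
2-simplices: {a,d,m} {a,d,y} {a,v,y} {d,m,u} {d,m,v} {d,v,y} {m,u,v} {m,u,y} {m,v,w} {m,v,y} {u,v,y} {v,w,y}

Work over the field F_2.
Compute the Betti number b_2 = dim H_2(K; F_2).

n_0=7 n_1=18 n_2=12  [Z2]
∂1: piv[ad,am,av,ay,du,mw] rk=6  ker:dm,dv,dy,mu,mv,my,uv,uw,uy,vw,vy,wy
∂2: piv[adm,ady,avy,dmu,dmv,dvy,muv,muy,mvw,mvy,vwy] rk=11  ker:uvy
b_2=(12−11)−0=1

b_2=1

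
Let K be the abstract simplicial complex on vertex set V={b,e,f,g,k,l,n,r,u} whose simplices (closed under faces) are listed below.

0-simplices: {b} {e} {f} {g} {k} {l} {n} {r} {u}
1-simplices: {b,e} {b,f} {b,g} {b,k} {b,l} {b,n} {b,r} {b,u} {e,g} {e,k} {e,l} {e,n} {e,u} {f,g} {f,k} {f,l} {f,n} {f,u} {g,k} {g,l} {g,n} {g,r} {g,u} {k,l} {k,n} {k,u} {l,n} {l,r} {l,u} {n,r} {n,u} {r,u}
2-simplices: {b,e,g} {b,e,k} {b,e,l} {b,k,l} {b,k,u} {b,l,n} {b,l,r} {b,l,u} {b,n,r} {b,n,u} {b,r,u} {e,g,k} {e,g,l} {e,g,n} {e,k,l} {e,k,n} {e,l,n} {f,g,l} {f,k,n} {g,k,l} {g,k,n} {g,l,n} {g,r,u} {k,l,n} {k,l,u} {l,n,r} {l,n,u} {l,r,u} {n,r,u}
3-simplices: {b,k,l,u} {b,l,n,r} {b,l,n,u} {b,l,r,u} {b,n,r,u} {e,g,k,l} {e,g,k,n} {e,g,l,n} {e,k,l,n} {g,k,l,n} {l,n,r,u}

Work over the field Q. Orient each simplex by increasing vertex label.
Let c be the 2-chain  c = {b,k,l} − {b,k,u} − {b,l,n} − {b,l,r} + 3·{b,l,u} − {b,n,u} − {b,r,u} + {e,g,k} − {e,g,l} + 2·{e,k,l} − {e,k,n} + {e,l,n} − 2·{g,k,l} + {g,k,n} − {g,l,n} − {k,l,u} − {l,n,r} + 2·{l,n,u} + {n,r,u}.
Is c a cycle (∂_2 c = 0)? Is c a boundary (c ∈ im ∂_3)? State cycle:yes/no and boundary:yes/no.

cycle:yes boundary:yes

n_0=9 n_1=32 n_2=29 n_3=11  [Q]
∂1: piv[be,bf,bg,bk,bl,bn,br,bu] rk=8  ker:eg,ek,el,en,eu,fg,fk,fl,fn,fu,gk,gl,gn,gr,gu,kl,kn,ku,ln,lr,lu,nr,nu,ru
∂2: piv[beg,bek,bel,bkl,bku,bln,blr,blu,bnr,bnu,bru,egk,egl,egn,ekn,eln,fgl,fkn,gru] rk=19  ker:ekl,gkl,gkn,gln,kln,klu,lnr,lnu,lru,nru
∂3: piv[bklu,blnr,blnu,blru,bnru,egkl,egkn,egln,ekln] rk=9  ker:gkln,lnru
∂2c = 0
c vs im∂3: reduces to 0 ⇒ boundary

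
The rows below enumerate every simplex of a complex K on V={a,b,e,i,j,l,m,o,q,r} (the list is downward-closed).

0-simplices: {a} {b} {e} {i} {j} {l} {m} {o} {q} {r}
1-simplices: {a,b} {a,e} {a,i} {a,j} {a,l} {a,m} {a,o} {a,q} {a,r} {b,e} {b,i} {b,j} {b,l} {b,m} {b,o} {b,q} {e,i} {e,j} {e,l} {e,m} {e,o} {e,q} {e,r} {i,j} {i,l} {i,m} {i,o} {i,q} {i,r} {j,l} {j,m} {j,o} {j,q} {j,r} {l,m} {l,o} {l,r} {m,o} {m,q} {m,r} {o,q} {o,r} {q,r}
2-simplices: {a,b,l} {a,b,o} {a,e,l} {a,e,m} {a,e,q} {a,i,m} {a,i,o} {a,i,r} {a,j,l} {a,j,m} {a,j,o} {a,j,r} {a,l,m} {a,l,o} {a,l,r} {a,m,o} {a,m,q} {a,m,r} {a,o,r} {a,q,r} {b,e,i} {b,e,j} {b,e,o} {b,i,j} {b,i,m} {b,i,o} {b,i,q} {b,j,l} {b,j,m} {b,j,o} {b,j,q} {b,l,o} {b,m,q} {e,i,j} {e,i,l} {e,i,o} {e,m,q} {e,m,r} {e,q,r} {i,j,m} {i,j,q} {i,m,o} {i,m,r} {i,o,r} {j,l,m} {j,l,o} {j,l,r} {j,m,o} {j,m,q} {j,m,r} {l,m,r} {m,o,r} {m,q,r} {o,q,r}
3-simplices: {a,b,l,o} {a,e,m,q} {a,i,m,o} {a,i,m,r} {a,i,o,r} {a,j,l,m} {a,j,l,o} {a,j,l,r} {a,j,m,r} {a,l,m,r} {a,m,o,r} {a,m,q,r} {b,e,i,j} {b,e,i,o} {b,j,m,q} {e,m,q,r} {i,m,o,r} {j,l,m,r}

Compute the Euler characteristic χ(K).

χ(K)=3

n_0=10 n_1=43 n_2=54 n_3=18
χ=+10−43+54−18=3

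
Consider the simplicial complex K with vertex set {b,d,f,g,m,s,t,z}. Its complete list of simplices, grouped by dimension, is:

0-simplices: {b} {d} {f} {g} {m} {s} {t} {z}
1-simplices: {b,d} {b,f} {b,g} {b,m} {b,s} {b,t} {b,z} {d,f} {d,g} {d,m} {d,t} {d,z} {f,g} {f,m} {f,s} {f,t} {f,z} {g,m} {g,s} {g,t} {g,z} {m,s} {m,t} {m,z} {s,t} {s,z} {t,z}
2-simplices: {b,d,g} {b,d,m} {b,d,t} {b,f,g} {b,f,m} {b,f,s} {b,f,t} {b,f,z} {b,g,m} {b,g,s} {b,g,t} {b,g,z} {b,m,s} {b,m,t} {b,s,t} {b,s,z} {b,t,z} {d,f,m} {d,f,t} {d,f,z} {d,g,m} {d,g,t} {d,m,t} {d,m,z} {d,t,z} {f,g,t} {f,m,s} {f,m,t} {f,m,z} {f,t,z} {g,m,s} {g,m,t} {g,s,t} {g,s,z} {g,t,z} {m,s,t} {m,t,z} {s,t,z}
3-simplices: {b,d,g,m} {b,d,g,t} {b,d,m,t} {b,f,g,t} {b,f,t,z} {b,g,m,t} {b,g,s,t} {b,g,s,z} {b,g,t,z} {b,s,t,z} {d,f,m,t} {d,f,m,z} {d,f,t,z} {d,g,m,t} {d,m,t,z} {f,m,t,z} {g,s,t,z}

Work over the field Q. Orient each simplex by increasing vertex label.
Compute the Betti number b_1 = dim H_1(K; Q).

n_0=8 n_1=27 n_2=38 n_3=17  [Q]
∂1: piv[bd,bf,bg,bm,bs,bt,bz] rk=7  ker:df,dg,dm,dt,dz,fg,fm,fs,ft,fz,gm,gs,gt,gz,ms,mt,mz,st,sz,tz
∂2: piv[bdg,bdm,bdt,bfg,bfm,bfs,bft,bfz,bgm,bgs,bgt,bgz,bms,bmt,bst,bsz,btz,dfm,dfz,dmz] rk=20  ker:dft,dgm,dgt,dmt,dtz,fgt,fms,fmt,fmz,ftz,gms,gmt,gst,gsz,gtz,mst,mtz,stz
∂3: piv[bdgm,bdgt,bdmt,bfgt,bftz,bgmt,bgst,bgsz,bgtz,bstz,dfmt,dfmz,dftz,dmtz] rk=14  ker:dgmt,fmtz,gstz
b_1=(27−7)−20=0

b_1=0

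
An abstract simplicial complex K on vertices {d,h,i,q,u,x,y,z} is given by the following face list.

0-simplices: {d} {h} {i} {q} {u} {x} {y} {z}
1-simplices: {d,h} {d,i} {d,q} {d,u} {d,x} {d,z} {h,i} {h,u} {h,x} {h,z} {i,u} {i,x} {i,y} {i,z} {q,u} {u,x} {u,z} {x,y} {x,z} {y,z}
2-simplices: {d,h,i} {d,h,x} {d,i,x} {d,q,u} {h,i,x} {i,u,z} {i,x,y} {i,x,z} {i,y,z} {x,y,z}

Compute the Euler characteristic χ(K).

n_0=8 n_1=20 n_2=10
χ=+8−20+10=-2

χ(K)=-2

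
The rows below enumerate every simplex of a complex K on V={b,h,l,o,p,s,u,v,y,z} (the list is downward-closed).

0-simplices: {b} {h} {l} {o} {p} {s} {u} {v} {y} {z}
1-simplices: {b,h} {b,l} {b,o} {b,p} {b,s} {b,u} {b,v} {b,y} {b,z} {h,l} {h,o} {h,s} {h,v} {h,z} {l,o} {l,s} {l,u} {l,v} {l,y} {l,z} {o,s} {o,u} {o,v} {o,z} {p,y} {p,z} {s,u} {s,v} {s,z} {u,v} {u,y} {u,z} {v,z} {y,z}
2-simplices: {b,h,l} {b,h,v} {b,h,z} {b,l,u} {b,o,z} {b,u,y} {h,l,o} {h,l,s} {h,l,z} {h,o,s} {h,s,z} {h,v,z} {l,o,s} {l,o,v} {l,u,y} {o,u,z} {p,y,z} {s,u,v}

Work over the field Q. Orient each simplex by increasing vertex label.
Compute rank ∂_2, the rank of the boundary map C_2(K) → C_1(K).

n_0=10 n_1=34 n_2=18  [Q]
∂1: piv[bh,bl,bo,bp,bs,bu,bv,by,bz] rk=9  ker:hl,ho,hs,hv,hz,lo,ls,lu,lv,ly,lz,os,ou,ov,oz,py,pz,su,sv,sz,uv,uy,uz,vz,yz
∂2: piv[bhl,bhv,bhz,blu,boz,buy,hlo,hls,hlz,hos,hsz,hvz,lov,luy,ouz,pyz,suv] rk=17  ker:los
rk∂_2=17

rank∂_2=17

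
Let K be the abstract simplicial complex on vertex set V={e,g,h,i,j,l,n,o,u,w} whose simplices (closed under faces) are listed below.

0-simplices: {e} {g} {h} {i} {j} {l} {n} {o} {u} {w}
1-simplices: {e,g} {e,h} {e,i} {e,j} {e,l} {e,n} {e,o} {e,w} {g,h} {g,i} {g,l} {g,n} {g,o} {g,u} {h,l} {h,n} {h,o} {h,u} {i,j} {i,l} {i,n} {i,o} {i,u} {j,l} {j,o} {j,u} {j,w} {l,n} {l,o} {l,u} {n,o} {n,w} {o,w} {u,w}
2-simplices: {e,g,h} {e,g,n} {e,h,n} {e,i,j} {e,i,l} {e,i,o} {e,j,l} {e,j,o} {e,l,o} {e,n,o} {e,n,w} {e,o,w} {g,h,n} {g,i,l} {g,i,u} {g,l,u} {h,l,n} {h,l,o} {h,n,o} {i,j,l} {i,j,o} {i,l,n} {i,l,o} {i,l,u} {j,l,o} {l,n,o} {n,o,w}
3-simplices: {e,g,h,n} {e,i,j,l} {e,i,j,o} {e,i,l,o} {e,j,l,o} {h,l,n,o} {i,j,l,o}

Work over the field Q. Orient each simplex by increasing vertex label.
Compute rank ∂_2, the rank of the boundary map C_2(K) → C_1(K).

n_0=10 n_1=34 n_2=27 n_3=7  [Q]
∂1: piv[eg,eh,ei,ej,el,en,eo,ew,gu] rk=9  ker:gh,gi,gl,gn,go,hl,hn,ho,hu,ij,il,in,io,iu,jl,jo,ju,jw,ln,lo,lu,no,nw,ow,uw
∂2: piv[egh,egn,ehn,eij,eil,eio,ejl,ejo,elo,eno,enw,eow,gil,giu,glu,hln,hlo,hno,iln] rk=19  ker:ghn,ijl,ijo,ilo,ilu,jlo,lno,now
∂3: piv[eghn,eijl,eijo,eilo,ejlo,hlno] rk=6  ker:ijlo
rk∂_2=19

rank∂_2=19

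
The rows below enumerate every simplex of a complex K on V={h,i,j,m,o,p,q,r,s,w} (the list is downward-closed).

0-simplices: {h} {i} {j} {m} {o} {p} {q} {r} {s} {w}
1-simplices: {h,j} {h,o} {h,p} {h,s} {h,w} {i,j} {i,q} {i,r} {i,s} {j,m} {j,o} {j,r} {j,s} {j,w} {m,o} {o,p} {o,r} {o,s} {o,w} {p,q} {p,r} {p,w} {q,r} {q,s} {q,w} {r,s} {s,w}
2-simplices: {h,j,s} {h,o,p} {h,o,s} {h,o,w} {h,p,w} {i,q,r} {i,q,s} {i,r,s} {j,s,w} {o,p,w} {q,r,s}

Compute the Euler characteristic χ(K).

n_0=10 n_1=27 n_2=11
χ=+10−27+11=-6

χ(K)=-6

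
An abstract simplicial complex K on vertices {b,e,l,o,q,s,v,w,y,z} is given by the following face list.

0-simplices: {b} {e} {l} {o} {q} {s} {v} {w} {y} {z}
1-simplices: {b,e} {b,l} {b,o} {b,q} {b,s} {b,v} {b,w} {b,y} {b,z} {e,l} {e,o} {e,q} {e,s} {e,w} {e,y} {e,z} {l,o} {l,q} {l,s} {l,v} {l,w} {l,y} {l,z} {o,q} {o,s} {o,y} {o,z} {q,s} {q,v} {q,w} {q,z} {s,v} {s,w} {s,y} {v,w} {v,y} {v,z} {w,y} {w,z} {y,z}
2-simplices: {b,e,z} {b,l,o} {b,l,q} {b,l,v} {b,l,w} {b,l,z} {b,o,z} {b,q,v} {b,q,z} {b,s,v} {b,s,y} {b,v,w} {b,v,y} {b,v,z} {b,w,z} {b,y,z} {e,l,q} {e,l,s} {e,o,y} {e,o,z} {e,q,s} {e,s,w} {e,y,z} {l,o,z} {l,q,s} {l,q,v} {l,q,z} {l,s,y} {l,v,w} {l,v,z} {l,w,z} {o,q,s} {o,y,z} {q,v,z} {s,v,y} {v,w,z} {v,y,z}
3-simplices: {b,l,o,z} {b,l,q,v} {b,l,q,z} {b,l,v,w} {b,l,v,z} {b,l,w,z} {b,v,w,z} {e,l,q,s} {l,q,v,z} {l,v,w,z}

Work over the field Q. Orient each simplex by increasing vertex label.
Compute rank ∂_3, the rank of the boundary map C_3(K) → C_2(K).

rank∂_3=9

n_0=10 n_1=40 n_2=37 n_3=10  [Q]
∂1: piv[be,bl,bo,bq,bs,bv,bw,by,bz] rk=9  ker:el,eo,eq,es,ew,ey,ez,lo,lq,ls,lv,lw,ly,lz,oq,os,oy,oz,qs,qv,qw,qz,sv,sw,sy,vw,vy,vz,wy,wz,yz
∂2: piv[bez,blo,blq,blv,blw,blz,boz,bqv,bqz,bsv,bsy,bvw,bvy,bvz,bwz,byz,elq,els,eoy,eoz,eqs,esw,eyz,lsy,oqs] rk=25  ker:loz,lqs,lqv,lqz,lvw,lvz,lwz,oyz,qvz,svy,vwz,vyz
∂3: piv[bloz,blqv,blqz,blvw,blvz,blwz,bvwz,elqs,lqvz] rk=9  ker:lvwz
rk∂_3=9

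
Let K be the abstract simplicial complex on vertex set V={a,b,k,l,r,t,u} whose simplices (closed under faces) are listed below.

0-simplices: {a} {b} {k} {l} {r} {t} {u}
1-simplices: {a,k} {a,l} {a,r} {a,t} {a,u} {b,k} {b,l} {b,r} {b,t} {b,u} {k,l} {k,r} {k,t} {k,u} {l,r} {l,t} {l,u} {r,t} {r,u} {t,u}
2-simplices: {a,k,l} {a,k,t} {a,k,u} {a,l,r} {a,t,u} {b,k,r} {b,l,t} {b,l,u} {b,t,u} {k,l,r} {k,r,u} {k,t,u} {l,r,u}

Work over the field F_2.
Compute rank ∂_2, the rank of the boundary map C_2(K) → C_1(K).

n_0=7 n_1=20 n_2=13  [Z2]
∂1: piv[ak,al,ar,at,au,bk] rk=6  ker:bl,br,bt,bu,kl,kr,kt,ku,lr,lt,lu,rt,ru,tu
∂2: piv[akl,akt,aku,alr,atu,bkr,blt,blu,btu,klr,kru,lru] rk=12  ker:ktu
rk∂_2=12

rank∂_2=12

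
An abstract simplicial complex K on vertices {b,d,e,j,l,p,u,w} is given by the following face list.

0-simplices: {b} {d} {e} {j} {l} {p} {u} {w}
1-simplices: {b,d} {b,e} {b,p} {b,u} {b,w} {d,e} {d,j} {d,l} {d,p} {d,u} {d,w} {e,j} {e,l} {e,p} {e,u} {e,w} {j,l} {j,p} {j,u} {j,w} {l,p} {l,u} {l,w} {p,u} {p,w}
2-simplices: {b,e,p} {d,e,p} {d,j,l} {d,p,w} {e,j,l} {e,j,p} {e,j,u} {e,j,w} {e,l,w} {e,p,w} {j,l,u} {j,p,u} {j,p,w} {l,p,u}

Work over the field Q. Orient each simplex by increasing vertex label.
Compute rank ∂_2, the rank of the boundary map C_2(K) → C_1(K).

rank∂_2=13

n_0=8 n_1=25 n_2=14  [Q]
∂1: piv[bd,be,bp,bu,bw,dj,dl] rk=7  ker:de,dp,du,dw,ej,el,ep,eu,ew,jl,jp,ju,jw,lp,lu,lw,pu,pw
∂2: piv[bep,dep,djl,dpw,ejl,ejp,eju,ejw,elw,epw,jlu,jpu,lpu] rk=13  ker:jpw
rk∂_2=13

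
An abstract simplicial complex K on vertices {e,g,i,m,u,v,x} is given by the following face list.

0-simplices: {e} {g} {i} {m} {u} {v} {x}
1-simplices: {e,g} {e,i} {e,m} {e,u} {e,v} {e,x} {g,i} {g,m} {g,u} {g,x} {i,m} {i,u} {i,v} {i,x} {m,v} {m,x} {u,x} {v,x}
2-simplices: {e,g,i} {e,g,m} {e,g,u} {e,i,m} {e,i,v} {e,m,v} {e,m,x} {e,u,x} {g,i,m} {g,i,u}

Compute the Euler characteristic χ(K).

n_0=7 n_1=18 n_2=10
χ=+7−18+10=-1

χ(K)=-1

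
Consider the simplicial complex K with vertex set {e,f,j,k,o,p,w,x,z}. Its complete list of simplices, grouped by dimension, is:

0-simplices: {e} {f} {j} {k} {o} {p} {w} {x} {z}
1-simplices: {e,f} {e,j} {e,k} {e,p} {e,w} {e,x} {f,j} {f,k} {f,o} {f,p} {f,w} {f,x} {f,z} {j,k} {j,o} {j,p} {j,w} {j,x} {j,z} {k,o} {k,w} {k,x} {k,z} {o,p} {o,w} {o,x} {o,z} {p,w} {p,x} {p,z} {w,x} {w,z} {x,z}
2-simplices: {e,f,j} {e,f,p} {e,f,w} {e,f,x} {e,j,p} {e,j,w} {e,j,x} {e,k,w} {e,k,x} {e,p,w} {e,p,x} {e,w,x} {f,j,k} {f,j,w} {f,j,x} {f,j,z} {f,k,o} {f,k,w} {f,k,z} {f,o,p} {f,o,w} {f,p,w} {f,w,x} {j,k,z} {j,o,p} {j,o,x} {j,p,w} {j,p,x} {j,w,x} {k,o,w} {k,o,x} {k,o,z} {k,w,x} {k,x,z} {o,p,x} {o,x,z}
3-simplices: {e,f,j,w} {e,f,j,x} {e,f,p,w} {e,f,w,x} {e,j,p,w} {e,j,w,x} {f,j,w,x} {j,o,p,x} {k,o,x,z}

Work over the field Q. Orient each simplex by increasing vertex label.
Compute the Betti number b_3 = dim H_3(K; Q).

b_3=1

n_0=9 n_1=33 n_2=36 n_3=9  [Q]
∂1: piv[ef,ej,ek,ep,ew,ex,fo,fz] rk=8  ker:fj,fk,fp,fw,fx,jk,jo,jp,jw,jx,jz,ko,kw,kx,kz,op,ow,ox,oz,pw,px,pz,wx,wz,xz
∂2: piv[efj,efp,efw,efx,ejp,ejw,ejx,ekw,ekx,epw,epx,ewx,fjk,fjz,fko,fkw,fkz,fop,fow,jop,jox,koz,kxz] rk=23  ker:fjw,fjx,fpw,fwx,jkz,jpw,jpx,jwx,kow,kox,kwx,opx,oxz
∂3: piv[efjw,efjx,efpw,efwx,ejpw,ejwx,jopx,koxz] rk=8  ker:fjwx
b_3=(9−8)−0=1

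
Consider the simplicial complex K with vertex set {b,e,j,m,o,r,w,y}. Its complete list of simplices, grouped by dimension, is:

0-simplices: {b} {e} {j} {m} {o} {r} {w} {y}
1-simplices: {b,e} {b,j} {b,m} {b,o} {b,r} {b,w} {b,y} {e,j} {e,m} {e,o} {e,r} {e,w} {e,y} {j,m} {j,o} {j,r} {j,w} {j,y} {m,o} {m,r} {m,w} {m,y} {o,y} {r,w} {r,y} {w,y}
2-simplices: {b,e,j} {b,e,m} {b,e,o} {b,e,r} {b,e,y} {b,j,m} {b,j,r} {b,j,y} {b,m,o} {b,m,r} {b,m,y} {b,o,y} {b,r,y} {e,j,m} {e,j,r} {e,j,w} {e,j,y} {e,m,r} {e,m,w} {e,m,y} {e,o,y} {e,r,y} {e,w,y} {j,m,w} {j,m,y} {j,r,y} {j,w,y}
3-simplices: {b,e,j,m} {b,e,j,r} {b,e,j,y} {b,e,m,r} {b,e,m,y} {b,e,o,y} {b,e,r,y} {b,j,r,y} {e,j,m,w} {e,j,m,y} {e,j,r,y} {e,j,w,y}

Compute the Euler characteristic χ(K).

χ(K)=-3

n_0=8 n_1=26 n_2=27 n_3=12
χ=+8−26+27−12=-3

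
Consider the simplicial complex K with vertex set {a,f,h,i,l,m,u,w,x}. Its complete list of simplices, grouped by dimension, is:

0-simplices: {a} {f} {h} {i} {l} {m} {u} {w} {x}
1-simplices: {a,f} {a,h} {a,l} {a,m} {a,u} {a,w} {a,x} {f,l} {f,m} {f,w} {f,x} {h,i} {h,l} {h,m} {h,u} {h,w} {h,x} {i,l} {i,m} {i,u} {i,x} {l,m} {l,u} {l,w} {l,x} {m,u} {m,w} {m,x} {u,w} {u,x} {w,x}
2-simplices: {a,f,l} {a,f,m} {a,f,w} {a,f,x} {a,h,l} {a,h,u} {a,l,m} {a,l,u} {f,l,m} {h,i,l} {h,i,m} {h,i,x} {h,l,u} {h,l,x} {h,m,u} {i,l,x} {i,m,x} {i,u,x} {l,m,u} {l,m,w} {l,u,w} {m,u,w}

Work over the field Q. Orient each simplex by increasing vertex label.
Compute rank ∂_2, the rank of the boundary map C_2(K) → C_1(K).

rank∂_2=18

n_0=9 n_1=31 n_2=22  [Q]
∂1: piv[af,ah,al,am,au,aw,ax,hi] rk=8  ker:fl,fm,fw,fx,hl,hm,hu,hw,hx,il,im,iu,ix,lm,lu,lw,lx,mu,mw,mx,uw,ux,wx
∂2: piv[afl,afm,afw,afx,ahl,ahu,alm,alu,hil,him,hix,hlx,hmu,imx,iux,lmu,lmw,luw] rk=18  ker:flm,hlu,ilx,muw
rk∂_2=18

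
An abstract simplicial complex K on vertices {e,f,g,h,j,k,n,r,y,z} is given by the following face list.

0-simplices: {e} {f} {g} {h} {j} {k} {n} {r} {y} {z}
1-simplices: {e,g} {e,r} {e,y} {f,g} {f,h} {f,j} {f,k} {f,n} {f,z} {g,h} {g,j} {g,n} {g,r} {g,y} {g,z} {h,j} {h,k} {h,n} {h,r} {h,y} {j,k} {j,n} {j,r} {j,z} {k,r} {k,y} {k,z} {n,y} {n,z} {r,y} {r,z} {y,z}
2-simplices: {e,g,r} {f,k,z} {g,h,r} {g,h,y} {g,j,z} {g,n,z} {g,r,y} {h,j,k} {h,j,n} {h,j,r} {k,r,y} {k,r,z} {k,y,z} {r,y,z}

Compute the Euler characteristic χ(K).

n_0=10 n_1=32 n_2=14
χ=+10−32+14=-8

χ(K)=-8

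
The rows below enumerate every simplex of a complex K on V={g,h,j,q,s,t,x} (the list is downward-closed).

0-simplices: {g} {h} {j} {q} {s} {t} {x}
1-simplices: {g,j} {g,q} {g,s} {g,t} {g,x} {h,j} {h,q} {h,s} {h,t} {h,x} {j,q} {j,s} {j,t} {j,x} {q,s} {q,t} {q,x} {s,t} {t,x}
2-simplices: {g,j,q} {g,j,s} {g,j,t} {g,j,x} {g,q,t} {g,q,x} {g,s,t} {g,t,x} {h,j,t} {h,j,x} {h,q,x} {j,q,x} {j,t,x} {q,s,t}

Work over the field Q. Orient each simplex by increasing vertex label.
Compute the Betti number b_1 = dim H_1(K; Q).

n_0=7 n_1=19 n_2=14  [Q]
∂1: piv[gj,gq,gs,gt,gx,hj] rk=6  ker:hq,hs,ht,hx,jq,js,jt,jx,qs,qt,qx,st,tx
∂2: piv[gjq,gjs,gjt,gjx,gqt,gqx,gst,gtx,hjt,hjx,hqx,qst] rk=12  ker:jqx,jtx
b_1=(19−6)−12=1

b_1=1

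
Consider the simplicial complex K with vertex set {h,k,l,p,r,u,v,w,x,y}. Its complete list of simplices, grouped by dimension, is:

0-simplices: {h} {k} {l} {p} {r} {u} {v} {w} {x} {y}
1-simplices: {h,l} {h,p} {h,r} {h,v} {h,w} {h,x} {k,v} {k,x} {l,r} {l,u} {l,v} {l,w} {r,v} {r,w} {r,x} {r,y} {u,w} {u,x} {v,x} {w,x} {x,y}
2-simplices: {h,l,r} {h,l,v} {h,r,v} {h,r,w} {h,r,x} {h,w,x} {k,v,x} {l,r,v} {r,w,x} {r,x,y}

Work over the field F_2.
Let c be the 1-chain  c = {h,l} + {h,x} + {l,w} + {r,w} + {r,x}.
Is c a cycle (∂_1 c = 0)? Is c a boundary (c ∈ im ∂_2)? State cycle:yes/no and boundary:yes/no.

n_0=10 n_1=21 n_2=10  [Z2]
∂1: piv[hl,hp,hr,hv,hw,hx,kv,lu,ry] rk=9  ker:kx,lr,lv,lw,rv,rw,rx,uw,ux,vx,wx,xy
∂2: piv[hlr,hlv,hrv,hrw,hrx,hwx,kvx,rxy] rk=8  ker:lrv,rwx
∂1c = 0
c vs im∂2: residual ≠ 0 ⇒ not boundary

cycle:yes boundary:no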